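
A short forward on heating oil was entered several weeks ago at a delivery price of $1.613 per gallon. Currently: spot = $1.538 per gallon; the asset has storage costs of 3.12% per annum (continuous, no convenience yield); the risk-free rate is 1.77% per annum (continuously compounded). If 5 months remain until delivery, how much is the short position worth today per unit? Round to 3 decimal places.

Current fair forward for the remaining 5 months: F = S·e^((r + u)·T), (r + u) = 0.0177 + 0.0312 = 0.0489
F = 1.538 · e^(0.0489 × 5/12) = 1.538 × 1.020584 = 1.5697
Value of long forward = (F − K)·e^(−rT) = (1.5697 − 1.613) · e^(−0.0177·5/12)
= -0.0433 × 0.992652 = -0.043
Short position value = −(long value) = $0.043

$0.043 per gallon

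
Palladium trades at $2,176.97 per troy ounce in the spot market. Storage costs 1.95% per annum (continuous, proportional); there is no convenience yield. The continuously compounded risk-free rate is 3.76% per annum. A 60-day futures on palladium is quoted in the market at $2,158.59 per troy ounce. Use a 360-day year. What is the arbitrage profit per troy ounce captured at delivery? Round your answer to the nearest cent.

Fair futures: F* = S·e^(carry·T), with carry = (r + u) = 0.0376 + 0.0195 = 0.0571
F* = 2176.97 · e^(0.0571 × 60/360) = 2176.97 · e^0.00951667 = 2176.97 × 1.00956210 = $2197.7864
Market $2158.59 < fair $2197.7864: forward underpriced → reverse cash-and-carry (short spot, go long the forward).
At maturity, profit = |F_mkt − F*| = |2158.59 − 2197.7864| = $39.20 per troy ounce

$39.20 per troy ounce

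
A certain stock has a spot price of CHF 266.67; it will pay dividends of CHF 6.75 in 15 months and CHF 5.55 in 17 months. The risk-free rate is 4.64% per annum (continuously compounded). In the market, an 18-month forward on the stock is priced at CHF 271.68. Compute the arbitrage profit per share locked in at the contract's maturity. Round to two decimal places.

CHF 1.81 per share

PV(dividends) I = 6.75·e^(−0.0464·15/12) + 5.55·e^(−0.0464·17/12) = 11.5665
Fair forward F* = (S − I)·e^(rT) = (266.67 − 11.5665)·e^0.069600 = 255.1035 × 1.072079 = 273.4911
Market CHF 271.68 < fair 273.4911: forward underpriced → reverse cash-and-carry (short the stock, invest proceeds at r, pay the dividends, go long the forward).
Profit at T = |F_mkt − F*| = |271.68 − 273.4911| = CHF 1.81 per share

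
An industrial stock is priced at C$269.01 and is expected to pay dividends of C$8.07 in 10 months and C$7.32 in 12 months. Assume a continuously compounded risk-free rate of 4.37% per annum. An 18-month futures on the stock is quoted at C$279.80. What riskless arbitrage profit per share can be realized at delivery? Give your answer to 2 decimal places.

PV(dividends) I = 8.07·e^(−0.0437·10/12) + 7.32·e^(−0.0437·12/12) = 14.7884
Fair futures F* = (S − I)·e^(rT) = (269.01 − 14.7884)·e^0.065550 = 254.2216 × 1.067746 = 271.4441
Market C$279.80 > fair 271.4441: forward overpriced → cash-and-carry (borrow at r, buy the stock and collect the dividends, short the forward).
Profit at T = |F_mkt − F*| = |279.80 − 271.4441| = C$8.36 per share

C$8.36 per share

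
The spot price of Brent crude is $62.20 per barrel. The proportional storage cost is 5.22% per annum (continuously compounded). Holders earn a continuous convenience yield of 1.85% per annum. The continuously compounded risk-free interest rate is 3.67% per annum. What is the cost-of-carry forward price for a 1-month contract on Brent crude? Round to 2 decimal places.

Net carry = r + u − y = 0.0367 + 0.0522 − 0.0185 = 0.0704
F = S·e^((r+u−y)T) = 62.20 · e^(0.0704 × 1/12) = 62.20 · e^0.005867
= 62.20 × 1.005884 = $62.57 per barrel

$62.57 per barrel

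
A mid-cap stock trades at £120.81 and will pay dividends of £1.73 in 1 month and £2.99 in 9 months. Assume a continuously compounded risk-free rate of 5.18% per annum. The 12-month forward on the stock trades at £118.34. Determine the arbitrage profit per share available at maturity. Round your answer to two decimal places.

PV(dividends) I = 1.73·e^(−0.0518·1/12) + 2.99·e^(−0.0518·9/12) = 4.5986
Fair forward F* = (S − I)·e^(rT) = (120.81 − 4.5986)·e^0.051800 = 116.2114 × 1.053165 = 122.3898
Market £118.34 < fair 122.3898: forward underpriced → reverse cash-and-carry (short the stock, invest proceeds at r, pay the dividends, go long the forward).
Profit at T = |F_mkt − F*| = |118.34 − 122.3898| = £4.05 per share

£4.05 per share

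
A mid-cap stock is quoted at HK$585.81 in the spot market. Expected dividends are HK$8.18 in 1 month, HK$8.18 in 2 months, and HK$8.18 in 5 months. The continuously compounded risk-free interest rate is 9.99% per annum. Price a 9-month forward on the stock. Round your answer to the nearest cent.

HK$605.52

PV(dividends) I = 8.18·e^(−0.0999·1/12) + 8.18·e^(−0.0999·2/12) + 8.18·e^(−0.0999·5/12)
I = 8.1122 + 8.0449 + 7.8465 = 24.0036
F = (S − I)·e^(rT) = (585.81 − 24.0036) · e^(0.0999·9/12)
= 561.8064 · e^0.074925 = 561.8064 × 1.077803 = HK$605.52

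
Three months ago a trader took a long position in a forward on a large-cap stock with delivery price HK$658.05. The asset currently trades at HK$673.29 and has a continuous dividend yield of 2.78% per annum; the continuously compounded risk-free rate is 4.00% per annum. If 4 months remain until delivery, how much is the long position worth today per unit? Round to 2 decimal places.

Current fair forward for the remaining 4 months: F = S·e^((r − q)·T), (r − q) = 0.0400 − 0.0278 = 0.0122
F = 673.29 · e^(0.0122 × 4/12) = 673.29 × 1.004075 = 676.0337
Value of long forward = (F − K)·e^(−rT) = (676.0337 − 658.05) · e^(−0.0400·4/12)
= 17.9837 × 0.986755 = 17.75

HK$17.75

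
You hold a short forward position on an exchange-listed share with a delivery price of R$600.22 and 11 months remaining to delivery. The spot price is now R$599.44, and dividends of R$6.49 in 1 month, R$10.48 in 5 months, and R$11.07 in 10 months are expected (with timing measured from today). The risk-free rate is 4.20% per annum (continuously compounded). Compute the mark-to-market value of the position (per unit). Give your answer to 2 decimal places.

PV(remaining dividends) I = 6.49·e^(−0.0420·1/12) + 10.48·e^(−0.0420·5/12) + 11.07·e^(−0.0420·10/12) = 27.4548
Current forward F = (S − I)·e^(rT) = (599.44 − 27.4548)·e^(0.0420·11/12) = 571.9852 × 1.039251 = 594.4362
Value (long) = (F − K)·e^(−rT) = (594.4362 − 600.22) × 0.962232 = -5.5654
Short position value = −(long value) = R$5.57

R$5.57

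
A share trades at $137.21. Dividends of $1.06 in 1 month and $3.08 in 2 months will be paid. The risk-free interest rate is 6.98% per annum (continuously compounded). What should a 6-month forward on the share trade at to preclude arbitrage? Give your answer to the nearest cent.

$137.84

PV(dividends) I = 1.06·e^(−0.0698·1/12) + 3.08·e^(−0.0698·2/12)
I = 1.0539 + 3.0444 = 4.0983
F = (S − I)·e^(rT) = (137.21 − 4.0983) · e^(0.0698·6/12)
= 133.1117 · e^0.034900 = 133.1117 × 1.035516 = $137.84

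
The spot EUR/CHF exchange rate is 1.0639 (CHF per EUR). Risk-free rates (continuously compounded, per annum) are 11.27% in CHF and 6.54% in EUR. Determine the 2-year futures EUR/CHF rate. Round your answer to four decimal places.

F = S·e^((r_CHF − r_EUR)T) = 1.0639 · e^((0.1127 − 0.0654) × 2)
= 1.0639 · e^0.094600 = 1.0639 × 1.099219
F = 1.1695 CHF per EUR

1.1695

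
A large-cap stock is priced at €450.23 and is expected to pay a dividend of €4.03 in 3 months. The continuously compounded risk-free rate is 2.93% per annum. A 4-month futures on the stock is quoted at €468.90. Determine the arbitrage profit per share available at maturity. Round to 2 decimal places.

PV(dividends) I = 4.03·e^(−0.0293·3/12) = 4.0006
Fair futures F* = (S − I)·e^(rT) = (450.23 − 4.0006)·e^0.009767 = 446.2294 × 1.009815 = 450.6091
Market €468.90 > fair 450.6091: forward overpriced → cash-and-carry (borrow at r, buy the stock and collect the dividends, short the forward).
Profit at T = |F_mkt − F*| = |468.90 − 450.6091| = €18.29 per share

€18.29 per share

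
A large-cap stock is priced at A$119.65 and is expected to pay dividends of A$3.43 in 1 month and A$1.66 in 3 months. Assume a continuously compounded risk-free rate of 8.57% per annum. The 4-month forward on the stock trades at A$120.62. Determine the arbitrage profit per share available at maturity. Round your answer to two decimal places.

A$2.68 per share

PV(dividends) I = 3.43·e^(−0.0857·1/12) + 1.66·e^(−0.0857·3/12) = 5.0304
Fair forward F* = (S − I)·e^(rT) = (119.65 − 5.0304)·e^0.028567 = 114.6196 × 1.028979 = 117.9412
Market A$120.62 > fair 117.9412: forward overpriced → cash-and-carry (borrow at r, buy the stock and collect the dividends, short the forward).
Profit at T = |F_mkt − F*| = |120.62 − 117.9412| = A$2.68 per share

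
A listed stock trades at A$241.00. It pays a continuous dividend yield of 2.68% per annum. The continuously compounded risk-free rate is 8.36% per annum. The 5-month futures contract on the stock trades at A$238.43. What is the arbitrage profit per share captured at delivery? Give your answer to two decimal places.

Fair futures: F* = S·e^(carry·T), with carry = (r − q) = 0.0836 − 0.0268 = 0.0568
F* = 241.00 · e^(0.0568 × 5/12) = 241.00 · e^0.023667 = 241.00 × 1.023949 = A$246.7717
Market A$238.43 < fair A$246.7717: forward underpriced → reverse cash-and-carry (short spot, go long the forward).
At maturity, profit = |F_mkt − F*| = |238.43 − 246.7717| = A$8.34 per share

A$8.34 per share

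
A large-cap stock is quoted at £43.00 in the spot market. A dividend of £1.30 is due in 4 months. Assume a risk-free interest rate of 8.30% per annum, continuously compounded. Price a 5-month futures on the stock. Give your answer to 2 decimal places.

£43.20

PV(dividends) I = 1.30·e^(−0.0830·4/12)
I = 1.2645
F = (S − I)·e^(rT) = (43.00 − 1.2645) · e^(0.0830·5/12)
= 41.7355 · e^0.034583 = 41.7355 × 1.035188 = £43.20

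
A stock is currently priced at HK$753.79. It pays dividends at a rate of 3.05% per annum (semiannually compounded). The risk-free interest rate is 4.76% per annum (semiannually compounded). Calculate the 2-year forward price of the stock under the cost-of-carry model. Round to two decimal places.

HK$779.50

F = S · (1+r/2)^(2T) / (1+q/2)^(2T)
= 753.79 × 1.098653 / 1.062410 = 753.79 × 1.034114
F = HK$779.50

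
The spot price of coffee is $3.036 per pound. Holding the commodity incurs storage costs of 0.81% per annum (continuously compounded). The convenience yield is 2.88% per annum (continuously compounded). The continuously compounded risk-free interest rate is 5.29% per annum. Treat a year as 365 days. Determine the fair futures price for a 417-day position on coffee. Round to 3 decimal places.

$3.150 per pound

Net carry = r + u − y = 0.0529 + 0.0081 − 0.0288 = 0.0322
F = S·e^((r+u−y)T) = 3.036 · e^(0.0322 × 417/365) = 3.036 · e^0.036787
= 3.036 × 1.037472 = $3.150 per pound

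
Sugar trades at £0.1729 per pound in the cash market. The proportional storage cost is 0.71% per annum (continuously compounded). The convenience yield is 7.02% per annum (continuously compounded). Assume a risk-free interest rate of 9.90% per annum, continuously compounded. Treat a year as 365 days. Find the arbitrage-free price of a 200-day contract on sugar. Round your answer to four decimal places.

Net carry = r + u − y = 0.0990 + 0.0071 − 0.0702 = 0.0359
F = S·e^((r+u−y)T) = 0.1729 · e^(0.0359 × 200/365) = 0.1729 · e^0.019671
= 0.1729 × 1.019866 = £0.1763 per pound

£0.1763 per pound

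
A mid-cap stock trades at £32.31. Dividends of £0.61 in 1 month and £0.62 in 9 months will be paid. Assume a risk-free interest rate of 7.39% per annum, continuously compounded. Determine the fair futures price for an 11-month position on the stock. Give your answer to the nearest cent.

PV(dividends) I = 0.61·e^(−0.0739·1/12) + 0.62·e^(−0.0739·9/12)
I = 0.6063 + 0.5866 = 1.1929
F = (S − I)·e^(rT) = (32.31 − 1.1929) · e^(0.0739·11/12)
= 31.1171 · e^0.067742 = 31.1171 × 1.070089 = £33.30

£33.30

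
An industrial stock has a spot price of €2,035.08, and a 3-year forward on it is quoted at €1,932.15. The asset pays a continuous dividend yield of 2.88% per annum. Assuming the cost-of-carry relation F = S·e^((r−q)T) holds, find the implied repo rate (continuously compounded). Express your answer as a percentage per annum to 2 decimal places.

From F = S·e^((r−q)T): (r − q) = ln(F/S)/T
ln(1932.15/2035.08) = ln(0.949422) = -0.051902
(r − q) = -0.051902 / (3) = -0.017301
r = ln(F/S)/T + q = -0.017301 + 0.0288 = 0.011499
r = 1.15%

1.15%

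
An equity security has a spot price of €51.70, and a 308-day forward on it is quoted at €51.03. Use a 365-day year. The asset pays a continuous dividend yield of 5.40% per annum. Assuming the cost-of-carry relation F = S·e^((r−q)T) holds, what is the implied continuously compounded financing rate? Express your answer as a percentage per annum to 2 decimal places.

3.85%

From F = S·e^((r−q)T): (r − q) = ln(F/S)/T
ln(51.03/51.70) = ln(0.987041) = -0.013044
(r − q) = -0.013044 / (308/365) = -0.015458
r = ln(F/S)/T + q = -0.015458 + 0.0540 = 0.038542
r = 3.85%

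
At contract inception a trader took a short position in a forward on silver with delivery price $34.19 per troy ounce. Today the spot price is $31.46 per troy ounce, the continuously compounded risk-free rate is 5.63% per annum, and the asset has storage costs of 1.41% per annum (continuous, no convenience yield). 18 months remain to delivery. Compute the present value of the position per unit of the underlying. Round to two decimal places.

-$0.71 per troy ounce

Current fair forward for the remaining 18 months: F = S·e^((r + u)·T), (r + u) = 0.0563 + 0.0141 = 0.0704
F = 31.46 · e^(0.0704 × 18/12) = 31.46 × 1.111377 = 34.9639
Value of long forward = (F − K)·e^(−rT) = (34.9639 − 34.19) · e^(−0.0563·18/12)
= 0.7739 × 0.919018 = 0.71
Short position value = −(long value) = -$0.71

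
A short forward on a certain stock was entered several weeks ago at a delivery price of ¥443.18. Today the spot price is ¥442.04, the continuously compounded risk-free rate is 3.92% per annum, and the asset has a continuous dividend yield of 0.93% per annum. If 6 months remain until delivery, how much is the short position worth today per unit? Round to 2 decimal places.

Current fair forward for the remaining 6 months: F = S·e^((r − q)·T), (r − q) = 0.0392 − 0.0093 = 0.0299
F = 442.04 · e^(0.0299 × 6/12) = 442.04 × 1.015062 = 448.6980
Value of long forward = (F − K)·e^(−rT) = (448.6980 − 443.18) · e^(−0.0392·6/12)
= 5.5180 × 0.980591 = 5.41
Short position value = −(long value) = -¥5.41

-¥5.41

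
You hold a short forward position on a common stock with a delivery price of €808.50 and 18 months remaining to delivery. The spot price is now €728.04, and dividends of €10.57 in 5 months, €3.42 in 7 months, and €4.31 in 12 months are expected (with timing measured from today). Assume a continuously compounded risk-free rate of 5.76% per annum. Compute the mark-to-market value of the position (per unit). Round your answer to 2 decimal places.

€31.23

PV(remaining dividends) I = 10.57·e^(−0.0576·5/12) + 3.42·e^(−0.0576·7/12) + 4.31·e^(−0.0576·12/12) = 17.6951
Current forward F = (S − I)·e^(rT) = (728.04 − 17.6951)·e^(0.0576·18/12) = 710.3449 × 1.090242 = 774.4478
Value (long) = (F − K)·e^(−rT) = (774.4478 − 808.50) × 0.917227 = -31.2336
Short position value = −(long value) = €31.23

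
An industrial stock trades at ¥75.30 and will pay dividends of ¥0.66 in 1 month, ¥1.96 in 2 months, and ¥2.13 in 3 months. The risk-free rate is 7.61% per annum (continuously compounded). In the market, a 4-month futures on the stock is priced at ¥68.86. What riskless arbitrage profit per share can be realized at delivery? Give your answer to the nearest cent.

PV(dividends) I = 0.66·e^(−0.0761·1/12) + 1.96·e^(−0.0761·2/12) + 2.13·e^(−0.0761·3/12) = 4.6810
Fair futures F* = (S − I)·e^(rT) = (75.30 − 4.6810)·e^0.025367 = 70.6190 × 1.025691 = 72.4333
Market ¥68.86 < fair 72.4333: forward underpriced → reverse cash-and-carry (short the stock, invest proceeds at r, pay the dividends, go long the forward).
Profit at T = |F_mkt − F*| = |68.86 − 72.4333| = ¥3.57 per share

¥3.57 per share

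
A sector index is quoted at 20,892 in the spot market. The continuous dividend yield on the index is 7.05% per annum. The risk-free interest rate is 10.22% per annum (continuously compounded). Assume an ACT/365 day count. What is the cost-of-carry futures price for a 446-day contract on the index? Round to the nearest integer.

21,717

F = S·e^((r − q)T) = 20892 · e^((0.1022 − 0.0705) × 446/365)
= 20892 · e^0.038735 = 20892 × 1.039495
F = 21,717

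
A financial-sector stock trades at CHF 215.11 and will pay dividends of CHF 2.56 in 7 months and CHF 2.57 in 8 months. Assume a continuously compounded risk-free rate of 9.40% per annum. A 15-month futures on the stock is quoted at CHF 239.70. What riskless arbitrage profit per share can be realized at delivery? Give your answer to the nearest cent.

PV(dividends) I = 2.56·e^(−0.0940·7/12) + 2.57·e^(−0.0940·8/12) = 4.8373
Fair futures F* = (S − I)·e^(rT) = (215.11 − 4.8373)·e^0.117500 = 210.2727 × 1.124682 = 236.4899
Market CHF 239.70 > fair 236.4899: forward overpriced → cash-and-carry (borrow at r, buy the stock and collect the dividends, short the forward).
Profit at T = |F_mkt − F*| = |239.70 − 236.4899| = CHF 3.21 per share

CHF 3.21 per share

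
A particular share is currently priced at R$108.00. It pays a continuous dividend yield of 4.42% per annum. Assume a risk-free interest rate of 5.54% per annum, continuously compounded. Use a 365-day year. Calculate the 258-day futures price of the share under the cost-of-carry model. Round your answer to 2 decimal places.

R$108.86

F = S·e^((r − q)T) = 108.00 · e^((0.0554 − 0.0442) × 258/365)
= 108.00 · e^0.007917 = 108.00 × 1.007948
F = R$108.86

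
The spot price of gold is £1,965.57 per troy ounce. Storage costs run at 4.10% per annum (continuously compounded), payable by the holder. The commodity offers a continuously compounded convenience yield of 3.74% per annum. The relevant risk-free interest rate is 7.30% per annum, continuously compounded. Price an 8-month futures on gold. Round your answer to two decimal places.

Net carry = r + u − y = 0.0730 + 0.0410 − 0.0374 = 0.0766
F = S·e^((r+u−y)T) = 1965.57 · e^(0.0766 × 8/12) = 1965.57 · e^0.05106667
= 1965.57 × 1.05239305 = £2,068.55 per troy ounce

£2,068.55 per troy ounce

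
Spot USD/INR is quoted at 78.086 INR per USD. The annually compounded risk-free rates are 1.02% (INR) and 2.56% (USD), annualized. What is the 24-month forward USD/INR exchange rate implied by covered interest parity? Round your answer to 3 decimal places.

By covered interest parity, F = S · (1+r_INR)^T / (1+r_USD)^T
= 78.086 × 1.020504 / 1.051855 = 78.086 × 0.970195
F = 75.759 INR per USD

75.759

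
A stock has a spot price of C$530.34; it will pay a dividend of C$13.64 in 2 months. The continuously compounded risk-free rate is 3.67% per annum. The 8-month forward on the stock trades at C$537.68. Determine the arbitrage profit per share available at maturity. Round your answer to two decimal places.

PV(dividends) I = 13.64·e^(−0.0367·2/12) = 13.5568
Fair forward F* = (S − I)·e^(rT) = (530.34 − 13.5568)·e^0.024467 = 516.7832 × 1.024769 = 529.5834
Market C$537.68 > fair 529.5834: forward overpriced → cash-and-carry (borrow at r, buy the stock and collect the dividends, short the forward).
Profit at T = |F_mkt − F*| = |537.68 − 529.5834| = C$8.10 per share

C$8.10 per share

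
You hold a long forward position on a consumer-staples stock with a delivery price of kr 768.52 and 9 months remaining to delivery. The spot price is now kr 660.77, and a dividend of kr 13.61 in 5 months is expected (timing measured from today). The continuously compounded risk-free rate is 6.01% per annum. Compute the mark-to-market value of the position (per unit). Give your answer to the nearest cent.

PV(remaining dividends) I = 13.61·e^(−0.0601·5/12) = 13.2734
Current forward F = (S − I)·e^(rT) = (660.77 − 13.2734)·e^(0.0601·9/12) = 647.4966 × 1.046106 = 677.3501
Value (long) = (F − K)·e^(−rT) = (677.3501 − 768.52) × 0.955926 = -87.1517
Value = -kr 87.15

-kr 87.15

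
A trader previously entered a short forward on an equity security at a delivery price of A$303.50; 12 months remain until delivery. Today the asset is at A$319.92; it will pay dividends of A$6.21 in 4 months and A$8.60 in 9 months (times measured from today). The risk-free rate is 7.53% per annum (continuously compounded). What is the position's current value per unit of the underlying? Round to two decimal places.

-A$24.25

PV(remaining dividends) I = 6.21·e^(−0.0753·4/12) + 8.60·e^(−0.0753·9/12) = 14.1838
Current forward F = (S − I)·e^(rT) = (319.92 − 14.1838)·e^(0.0753·12/12) = 305.7362 × 1.078208 = 329.6472
Value (long) = (F − K)·e^(−rT) = (329.6472 − 303.50) × 0.927465 = 24.2506
Short position value = −(long value) = -A$24.25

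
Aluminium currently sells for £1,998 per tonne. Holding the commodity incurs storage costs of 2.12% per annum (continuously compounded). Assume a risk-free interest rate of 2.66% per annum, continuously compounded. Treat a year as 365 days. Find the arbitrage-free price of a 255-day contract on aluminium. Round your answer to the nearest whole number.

Net carry = r + u − y = 0.0266 + 0.0212 − 0.0000 = 0.0478
F = S·e^((r+u−y)T) = 1998 · e^(0.0478 × 255/365) = 1998 · e^0.033395
= 1998 × 1.033959 = £2,066 per tonne

£2,066 per tonne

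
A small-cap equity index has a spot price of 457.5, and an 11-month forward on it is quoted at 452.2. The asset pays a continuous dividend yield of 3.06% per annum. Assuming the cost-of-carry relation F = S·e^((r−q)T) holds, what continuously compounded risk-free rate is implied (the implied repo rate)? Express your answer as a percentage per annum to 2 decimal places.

1.79%

From F = S·e^((r−q)T): (r − q) = ln(F/S)/T
ln(452.2/457.5) = ln(0.988415) = -0.011653
(r − q) = -0.011653 / (11/12) = -0.012712
r = ln(F/S)/T + q = -0.012712 + 0.0306 = 0.017888
r = 1.79%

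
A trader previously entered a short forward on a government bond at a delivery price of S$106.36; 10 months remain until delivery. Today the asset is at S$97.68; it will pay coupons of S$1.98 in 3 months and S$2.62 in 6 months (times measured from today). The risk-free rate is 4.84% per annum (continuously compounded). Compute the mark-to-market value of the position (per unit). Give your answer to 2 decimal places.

S$8.99

PV(remaining coupons) I = 1.98·e^(−0.0484·3/12) + 2.62·e^(−0.0484·6/12) = 4.5135
Current forward F = (S − I)·e^(rT) = (97.68 − 4.5135)·e^(0.0484·10/12) = 93.1665 × 1.041158 = 97.0010
Value (long) = (F − K)·e^(−rT) = (97.0010 − 106.36) × 0.960469 = -8.9890
Short position value = −(long value) = S$8.99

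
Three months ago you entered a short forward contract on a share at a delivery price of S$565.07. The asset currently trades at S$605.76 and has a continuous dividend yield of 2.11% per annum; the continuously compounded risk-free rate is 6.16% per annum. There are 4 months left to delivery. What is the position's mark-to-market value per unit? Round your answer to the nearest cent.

Current fair forward for the remaining 4 months: F = S·e^((r − q)·T), (r − q) = 0.0616 − 0.0211 = 0.0405
F = 605.76 · e^(0.0405 × 4/12) = 605.76 × 1.013592 = 613.9935
Value of long forward = (F − K)·e^(−rT) = (613.9935 − 565.07) · e^(−0.0616·4/12)
= 48.9235 × 0.979676 = 47.93
Short position value = −(long value) = -S$47.93

-S$47.93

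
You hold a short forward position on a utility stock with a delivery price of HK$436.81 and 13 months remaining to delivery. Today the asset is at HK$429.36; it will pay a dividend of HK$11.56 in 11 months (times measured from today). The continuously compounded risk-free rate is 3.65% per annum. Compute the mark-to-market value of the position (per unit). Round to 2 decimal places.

HK$1.69

PV(remaining dividends) I = 11.56·e^(−0.0365·11/12) = 11.1796
Current forward F = (S − I)·e^(rT) = (429.36 − 11.1796)·e^(0.0365·13/12) = 418.1804 × 1.040334 = 435.0473
Value (long) = (F − K)·e^(−rT) = (435.0473 − 436.81) × 0.961230 = -1.6944
Short position value = −(long value) = HK$1.69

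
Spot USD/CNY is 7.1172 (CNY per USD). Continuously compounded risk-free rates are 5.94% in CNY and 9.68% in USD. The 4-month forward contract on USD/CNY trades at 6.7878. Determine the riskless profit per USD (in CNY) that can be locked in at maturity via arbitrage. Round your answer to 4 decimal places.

0.2412 per USD (in CNY)

Fair forward: F* = S·e^(carry·T), with carry = (r_CNY − r_USD) = 0.0594 − 0.0968 = -0.0374
F* = 7.1172 · e^(-0.0374 × 4/12) = 7.1172 · e^-0.012467 = 7.1172 × 0.987610 = 7.0290
Market 6.7878 < fair 7.0290: forward underpriced → reverse cash-and-carry (short spot, go long the forward).
At maturity, profit = |F_mkt − F*| = |6.7878 − 7.0290| = 0.2412 per USD (in CNY)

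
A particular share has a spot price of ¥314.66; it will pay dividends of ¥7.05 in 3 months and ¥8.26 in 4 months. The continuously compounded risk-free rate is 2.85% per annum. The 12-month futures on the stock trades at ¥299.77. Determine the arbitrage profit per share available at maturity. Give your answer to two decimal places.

¥8.37 per share

PV(dividends) I = 7.05·e^(−0.0285·3/12) + 8.26·e^(−0.0285·4/12) = 15.1818
Fair futures F* = (S − I)·e^(rT) = (314.66 − 15.1818)·e^0.028500 = 299.4782 × 1.028910 = 308.1361
Market ¥299.77 < fair 308.1361: forward underpriced → reverse cash-and-carry (short the stock, invest proceeds at r, pay the dividends, go long the forward).
Profit at T = |F_mkt − F*| = |299.77 − 308.1361| = ¥8.37 per share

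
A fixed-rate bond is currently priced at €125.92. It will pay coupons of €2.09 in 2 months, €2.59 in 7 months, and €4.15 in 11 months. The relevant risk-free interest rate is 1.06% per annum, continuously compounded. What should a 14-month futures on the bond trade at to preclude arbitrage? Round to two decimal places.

PV(coupons) I = 2.09·e^(−0.0106·2/12) + 2.59·e^(−0.0106·7/12) + 4.15·e^(−0.0106·11/12)
I = 2.0863 + 2.5740 + 4.1099 = 8.7702
F = (S − I)·e^(rT) = (125.92 − 8.7702) · e^(0.0106·14/12)
= 117.1498 · e^0.012367 = 117.1498 × 1.012444 = €118.61

€118.61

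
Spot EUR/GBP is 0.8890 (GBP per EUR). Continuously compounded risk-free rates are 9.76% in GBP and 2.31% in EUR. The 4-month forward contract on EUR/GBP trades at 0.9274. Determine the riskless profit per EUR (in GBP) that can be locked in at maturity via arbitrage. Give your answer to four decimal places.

0.0160 per EUR (in GBP)

Fair forward: F* = S·e^(carry·T), with carry = (r_GBP − r_EUR) = 0.0976 − 0.0231 = 0.0745
F* = 0.8890 · e^(0.0745 × 4/12) = 0.8890 · e^0.024833 = 0.8890 × 1.025144 = 0.9114
Market 0.9274 > fair 0.9114: forward overpriced → cash-and-carry (buy spot, short the forward).
At maturity, profit = |F_mkt − F*| = |0.9274 − 0.9114| = 0.0160 per EUR (in GBP)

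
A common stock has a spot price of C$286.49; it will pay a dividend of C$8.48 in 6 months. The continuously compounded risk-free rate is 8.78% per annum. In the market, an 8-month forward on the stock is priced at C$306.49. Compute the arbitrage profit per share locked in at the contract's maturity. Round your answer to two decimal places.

C$11.34 per share

PV(dividends) I = 8.48·e^(−0.0878·6/12) = 8.1158
Fair forward F* = (S − I)·e^(rT) = (286.49 − 8.1158)·e^0.058533 = 278.3742 × 1.060280 = 295.1546
Market C$306.49 > fair 295.1546: forward overpriced → cash-and-carry (borrow at r, buy the stock and collect the dividends, short the forward).
Profit at T = |F_mkt − F*| = |306.49 − 295.1546| = C$11.34 per share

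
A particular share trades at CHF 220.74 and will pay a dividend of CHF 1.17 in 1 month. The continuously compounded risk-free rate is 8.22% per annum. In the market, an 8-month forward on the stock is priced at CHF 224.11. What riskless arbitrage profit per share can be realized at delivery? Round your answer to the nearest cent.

PV(dividends) I = 1.17·e^(−0.0822·1/12) = 1.1620
Fair forward F* = (S − I)·e^(rT) = (220.74 − 1.1620)·e^0.054800 = 219.5780 × 1.056329 = 231.9466
Market CHF 224.11 < fair 231.9466: forward underpriced → reverse cash-and-carry (short the stock, invest proceeds at r, pay the dividends, go long the forward).
Profit at T = |F_mkt − F*| = |224.11 − 231.9466| = CHF 7.84 per share

CHF 7.84 per share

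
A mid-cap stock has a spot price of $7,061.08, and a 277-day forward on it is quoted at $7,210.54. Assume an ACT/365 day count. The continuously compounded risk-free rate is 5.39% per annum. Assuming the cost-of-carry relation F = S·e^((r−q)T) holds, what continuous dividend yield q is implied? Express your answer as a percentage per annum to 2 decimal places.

2.63%

From F = S·e^((r−q)T): (r − q) = ln(F/S)/T
ln(7210.54/7061.08) = ln(1.021167) = 0.020946
(r − q) = 0.020946 / (277/365) = 0.027600
q = r − ln(F/S)/T = 0.0539 − 0.027600 = 0.026300
q = 2.63%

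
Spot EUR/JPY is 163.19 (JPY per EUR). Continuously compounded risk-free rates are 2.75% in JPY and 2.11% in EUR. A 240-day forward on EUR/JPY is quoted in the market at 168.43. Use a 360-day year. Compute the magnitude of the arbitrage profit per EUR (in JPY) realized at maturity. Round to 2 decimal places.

Fair forward: F* = S·e^(carry·T), with carry = (r_JPY − r_EUR) = 0.0275 − 0.0211 = 0.0064
F* = 163.19 · e^(0.0064 × 240/360) = 163.19 · e^0.004267 = 163.19 × 1.004276 = 163.8878
Market 168.43 > fair 163.8878: forward overpriced → cash-and-carry (buy spot, short the forward).
At maturity, profit = |F_mkt − F*| = |168.43 − 163.8878| = 4.54 per EUR (in JPY)

4.54 per EUR (in JPY)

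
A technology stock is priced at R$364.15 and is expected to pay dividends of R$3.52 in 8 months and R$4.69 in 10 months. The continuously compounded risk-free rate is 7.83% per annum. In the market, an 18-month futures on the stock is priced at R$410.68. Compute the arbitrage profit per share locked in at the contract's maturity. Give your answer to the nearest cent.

PV(dividends) I = 3.52·e^(−0.0783·8/12) + 4.69·e^(−0.0783·10/12) = 7.7347
Fair futures F* = (S − I)·e^(rT) = (364.15 − 7.7347)·e^0.117450 = 356.4153 × 1.124625 = 400.8336
Market R$410.68 > fair 400.8336: forward overpriced → cash-and-carry (borrow at r, buy the stock and collect the dividends, short the forward).
Profit at T = |F_mkt − F*| = |410.68 − 400.8336| = R$9.85 per share

R$9.85 per share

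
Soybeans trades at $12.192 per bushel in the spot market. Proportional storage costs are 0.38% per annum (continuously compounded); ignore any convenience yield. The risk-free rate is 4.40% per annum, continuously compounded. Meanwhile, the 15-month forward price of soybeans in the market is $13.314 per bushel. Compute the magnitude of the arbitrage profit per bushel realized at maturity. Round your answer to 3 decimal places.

Fair forward: F* = S·e^(carry·T), with carry = (r + u) = 0.0440 + 0.0038 = 0.0478
F* = 12.192 · e^(0.0478 × 15/12) = 12.192 · e^0.059750 = 12.192 × 1.061571 = $12.9427
Market $13.314 > fair $12.9427: forward overpriced → cash-and-carry (buy spot, short the forward).
At maturity, profit = |F_mkt − F*| = |13.314 − 12.9427| = $0.371 per bushel

$0.371 per bushel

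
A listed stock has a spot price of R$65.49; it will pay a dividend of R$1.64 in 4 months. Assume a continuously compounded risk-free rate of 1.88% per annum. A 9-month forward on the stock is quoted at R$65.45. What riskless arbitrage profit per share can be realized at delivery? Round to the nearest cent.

PV(dividends) I = 1.64·e^(−0.0188·4/12) = 1.6298
Fair forward F* = (S − I)·e^(rT) = (65.49 − 1.6298)·e^0.014100 = 63.8602 × 1.014200 = 64.7670
Market R$65.45 > fair 64.7670: forward overpriced → cash-and-carry (borrow at r, buy the stock and collect the dividends, short the forward).
Profit at T = |F_mkt − F*| = |65.45 − 64.7670| = R$0.68 per share

R$0.68 per share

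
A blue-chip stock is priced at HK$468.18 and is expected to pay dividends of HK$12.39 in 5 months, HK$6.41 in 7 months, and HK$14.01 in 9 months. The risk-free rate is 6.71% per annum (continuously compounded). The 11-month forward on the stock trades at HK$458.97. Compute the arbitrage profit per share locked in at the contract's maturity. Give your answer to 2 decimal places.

HK$5.38 per share

PV(dividends) I = 12.39·e^(−0.0671·5/12) + 6.41·e^(−0.0671·7/12) + 14.01·e^(−0.0671·9/12) = 31.5347
Fair forward F* = (S − I)·e^(rT) = (468.18 − 31.5347)·e^0.061508 = 436.6453 × 1.063439 = 464.3456
Market HK$458.97 < fair 464.3456: forward underpriced → reverse cash-and-carry (short the stock, invest proceeds at r, pay the dividends, go long the forward).
Profit at T = |F_mkt − F*| = |458.97 − 464.3456| = HK$5.38 per share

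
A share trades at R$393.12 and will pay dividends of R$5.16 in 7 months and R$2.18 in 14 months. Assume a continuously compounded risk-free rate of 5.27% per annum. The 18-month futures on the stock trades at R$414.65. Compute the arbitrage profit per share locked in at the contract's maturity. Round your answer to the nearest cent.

R$3.17 per share

PV(dividends) I = 5.16·e^(−0.0527·7/12) + 2.18·e^(−0.0527·14/12) = 7.0538
Fair futures F* = (S − I)·e^(rT) = (393.12 − 7.0538)·e^0.079050 = 386.0662 × 1.082258 = 417.8232
Market R$414.65 < fair 417.8232: forward underpriced → reverse cash-and-carry (short the stock, invest proceeds at r, pay the dividends, go long the forward).
Profit at T = |F_mkt − F*| = |414.65 − 417.8232| = R$3.17 per share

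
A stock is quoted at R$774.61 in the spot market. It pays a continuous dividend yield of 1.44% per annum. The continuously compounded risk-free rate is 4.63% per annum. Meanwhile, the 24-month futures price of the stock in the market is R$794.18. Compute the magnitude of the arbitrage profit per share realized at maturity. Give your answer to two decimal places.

R$31.46 per share

Fair futures: F* = S·e^(carry·T), with carry = (r − q) = 0.0463 − 0.0144 = 0.0319
F* = 774.61 · e^(0.0319 × 24/12) = 774.61 · e^0.063800 = 774.61 × 1.065879 = R$825.6405
Market R$794.18 < fair R$825.6405: forward underpriced → reverse cash-and-carry (short spot, go long the forward).
At maturity, profit = |F_mkt − F*| = |794.18 − 825.6405| = R$31.46 per share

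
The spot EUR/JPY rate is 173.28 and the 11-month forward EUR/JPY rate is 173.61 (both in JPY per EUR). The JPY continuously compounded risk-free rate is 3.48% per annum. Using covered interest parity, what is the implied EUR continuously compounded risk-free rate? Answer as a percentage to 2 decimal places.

3.27%

F = S·e^((r_JPY − r_EUR)T) ⇒ r_EUR = r_JPY − ln(F/S)/T
ln(173.61/173.28) = 0.001903; /(11/12) = 0.002076
r_EUR = 0.0348 − 0.002076 = 0.032724
r_EUR = 3.27%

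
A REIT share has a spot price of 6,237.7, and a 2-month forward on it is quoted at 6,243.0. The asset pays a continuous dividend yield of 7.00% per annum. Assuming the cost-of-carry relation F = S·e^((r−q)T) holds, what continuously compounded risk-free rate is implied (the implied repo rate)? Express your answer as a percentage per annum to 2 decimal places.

7.51%

From F = S·e^((r−q)T): (r − q) = ln(F/S)/T
ln(6243.0/6237.7) = ln(1.000850) = 0.000850
(r − q) = 0.000850 / (2/12) = 0.005100
r = ln(F/S)/T + q = 0.005100 + 0.0700 = 0.075100
r = 7.51%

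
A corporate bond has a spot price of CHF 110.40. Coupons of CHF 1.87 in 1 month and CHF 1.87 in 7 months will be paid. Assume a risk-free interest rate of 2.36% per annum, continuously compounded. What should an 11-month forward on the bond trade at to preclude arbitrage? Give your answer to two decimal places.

PV(coupons) I = 1.87·e^(−0.0236·1/12) + 1.87·e^(−0.0236·7/12)
I = 1.8663 + 1.8444 = 3.7107
F = (S − I)·e^(rT) = (110.40 − 3.7107) · e^(0.0236·11/12)
= 106.6893 · e^0.021633 = 106.6893 × 1.021869 = CHF 109.02

CHF 109.02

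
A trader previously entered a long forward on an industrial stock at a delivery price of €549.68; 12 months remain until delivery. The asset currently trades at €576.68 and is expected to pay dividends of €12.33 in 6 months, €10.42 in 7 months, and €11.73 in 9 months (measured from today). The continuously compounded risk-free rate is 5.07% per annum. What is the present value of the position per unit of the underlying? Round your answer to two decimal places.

€20.74

PV(remaining dividends) I = 12.33·e^(−0.0507·6/12) + 10.42·e^(−0.0507·7/12) + 11.73·e^(−0.0507·9/12) = 33.4300
Current forward F = (S − I)·e^(rT) = (576.68 − 33.4300)·e^(0.0507·12/12) = 543.2500 × 1.052007 = 571.5028
Value (long) = (F − K)·e^(−rT) = (571.5028 − 549.68) × 0.950564 = 20.7440
Value = €20.74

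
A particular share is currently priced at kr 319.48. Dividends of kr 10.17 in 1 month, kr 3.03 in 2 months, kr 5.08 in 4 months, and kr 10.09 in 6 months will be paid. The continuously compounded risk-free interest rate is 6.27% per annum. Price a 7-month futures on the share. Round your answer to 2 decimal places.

PV(dividends) I = 10.17·e^(−0.0627·1/12) + 3.03·e^(−0.0627·2/12) + 5.08·e^(−0.0627·4/12) + 10.09·e^(−0.0627·6/12)
I = 10.1170 + 2.9985 + 4.9749 + 9.7786 = 27.8690
F = (S − I)·e^(rT) = (319.48 − 27.8690) · e^(0.0627·7/12)
= 291.6110 · e^0.036575 = 291.6110 × 1.037252 = kr 302.47

kr 302.47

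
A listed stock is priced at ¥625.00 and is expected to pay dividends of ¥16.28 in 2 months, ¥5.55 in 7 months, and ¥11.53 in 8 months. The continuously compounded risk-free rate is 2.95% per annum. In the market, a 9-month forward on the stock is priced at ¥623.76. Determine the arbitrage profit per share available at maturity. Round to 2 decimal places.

¥18.48 per share

PV(dividends) I = 16.28·e^(−0.0295·2/12) + 5.55·e^(−0.0295·7/12) + 11.53·e^(−0.0295·8/12) = 32.9609
Fair forward F* = (S − I)·e^(rT) = (625.00 − 32.9609)·e^0.022125 = 592.0391 × 1.022372 = 605.2842
Market ¥623.76 > fair 605.2842: forward overpriced → cash-and-carry (borrow at r, buy the stock and collect the dividends, short the forward).
Profit at T = |F_mkt − F*| = |623.76 − 605.2842| = ¥18.48 per share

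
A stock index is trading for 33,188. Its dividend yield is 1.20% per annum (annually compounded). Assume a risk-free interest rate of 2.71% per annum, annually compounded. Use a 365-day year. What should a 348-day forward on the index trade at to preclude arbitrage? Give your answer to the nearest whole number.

F = S · (1+r)^T / (1+q)^T
= 33188 × 1.025822 / 1.011438 = 33188 × 1.014221
F = 33,660

33,660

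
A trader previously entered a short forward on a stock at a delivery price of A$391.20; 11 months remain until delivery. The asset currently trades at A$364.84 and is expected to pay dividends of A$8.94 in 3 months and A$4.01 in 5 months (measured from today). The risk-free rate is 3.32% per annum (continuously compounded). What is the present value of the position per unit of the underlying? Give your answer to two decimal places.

PV(remaining dividends) I = 8.94·e^(−0.0332·3/12) + 4.01·e^(−0.0332·5/12) = 12.8210
Current forward F = (S − I)·e^(rT) = (364.84 − 12.8210)·e^(0.0332·11/12) = 352.0190 × 1.030901 = 362.8967
Value (long) = (F − K)·e^(−rT) = (362.8967 − 391.20) × 0.970025 = -27.4549
Short position value = −(long value) = A$27.45

A$27.45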